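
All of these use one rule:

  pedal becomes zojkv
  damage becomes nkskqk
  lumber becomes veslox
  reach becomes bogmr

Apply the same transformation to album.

Shifts by position in pedal: pos 0: p→z (+10), pos 1: e→o (+10), pos 2: d→j (+6), pos 3: a→k (+10), pos 4: l→v (+10) — repeating every 3. The shifts repeat in a cycle of length 3: positions 0,1,… shift by +10, +10, +6, then the pattern repeats.
For album: a+10=k, l+10=v, b+6=h, u+10=e, m+10=w.

kvhew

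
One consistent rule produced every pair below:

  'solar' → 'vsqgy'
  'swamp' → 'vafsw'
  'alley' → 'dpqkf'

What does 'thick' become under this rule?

In solar: s→v is +3, o→s is +4, l→q is +5, a→g is +6 — the shift increases by 1 each position. The shift increases by 1 at each position, starting from +3: 3, 4, 5, ….
For thick: t+3=w, h+4=l, i+5=n, c+6=i, k+7=r.

wlnir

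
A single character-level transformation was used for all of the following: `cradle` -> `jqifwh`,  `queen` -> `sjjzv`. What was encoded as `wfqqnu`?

Read the word backwards and shift each letter +5.
Reversing it on wfqqnu: shift back: w−5=r, f−5=a, q−5=l, q−5=l, n−5=i, u−5=p → rallip; then reverse → pillar.

pillar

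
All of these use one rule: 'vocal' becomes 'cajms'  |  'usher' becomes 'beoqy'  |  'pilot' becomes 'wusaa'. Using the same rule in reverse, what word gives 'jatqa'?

It's a Vigenère-style cipher with numeric key [7,12]: position i shifts by key[i mod 2].
Reversing it on jatqa: j−7=c, a−12=o, t−7=m, q−12=e, a−7=t.

comet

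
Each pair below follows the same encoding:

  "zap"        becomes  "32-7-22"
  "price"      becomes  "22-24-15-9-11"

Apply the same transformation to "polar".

The number is (letter's place in the alphabet, a=1) + 6.
For polar: p=16→22, o=15→21, l=12→18, a=1→7, r=18→24.

22-21-18-7-24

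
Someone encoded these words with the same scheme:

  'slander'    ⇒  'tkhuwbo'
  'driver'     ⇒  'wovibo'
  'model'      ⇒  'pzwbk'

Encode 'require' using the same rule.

objdvob

s(18)→t(19) and l(11)→k(10) fit y≡5x+7 (mod 26); the inverse of 5 mod 26 is 21. Treating letters as 0–25, the rule is x ↦ 5x + 7 (mod 26).
On require: r(17)→5·17+7≡14=o; e(4)→5·4+7≡1=b; q(16)→5·16+7≡9=j; u(20)→5·20+7≡3=d; i(8)→5·8+7≡21=v; r(17)→5·17+7≡14=o; e(4)→5·4+7≡1=b (all mod 26).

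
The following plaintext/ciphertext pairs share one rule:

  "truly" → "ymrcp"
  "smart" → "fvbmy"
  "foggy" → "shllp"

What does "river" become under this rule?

mxkzm

t(19)→y(24) and r(17)→m(12) fit y≡19x+1 (mod 26); the inverse of 19 mod 26 is 11. Treating letters as 0–25, the rule is x ↦ 19x + 1 (mod 26).
On river: r(17)→19·17+1≡12=m; i(8)→19·8+1≡23=x; v(21)→19·21+1≡10=k; e(4)→19·4+1≡25=z; r(17)→19·17+1≡12=m (all mod 26).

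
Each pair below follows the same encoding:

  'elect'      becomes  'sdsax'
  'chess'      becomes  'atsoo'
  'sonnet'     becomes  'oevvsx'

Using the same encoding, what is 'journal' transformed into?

e(4)→s(18) and l(11)→d(3) fit y≡9x+8 (mod 26); the inverse of 9 mod 26 is 3. Each letter's alphabet position (a=0..z=25) is mapped through 9·x+8 mod 26 — an affine cipher.
On journal: j(9)→9·9+8≡11=l; o(14)→9·14+8≡4=e; u(20)→9·20+8≡6=g; r(17)→9·17+8≡5=f; n(13)→9·13+8≡21=v; a(0)→9·0+8≡8=i; l(11)→9·11+8≡3=d (all mod 26).

legfvid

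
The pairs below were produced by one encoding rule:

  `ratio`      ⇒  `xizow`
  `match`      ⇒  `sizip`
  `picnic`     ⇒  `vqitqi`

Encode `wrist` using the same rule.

Shifts by position in ratio: pos 0: r→x (+6), pos 1: a→i (+8), pos 2: t→z (+6), pos 3: i→o (+6), pos 4: o→w (+8) — repeating every 3. It's a Vigenère-style cipher with numeric key [6,8,6]: position i shifts by key[i mod 3].
On wrist: w+6=c, r+8=z, i+6=o, s+6=y, t+8=b.

czoyb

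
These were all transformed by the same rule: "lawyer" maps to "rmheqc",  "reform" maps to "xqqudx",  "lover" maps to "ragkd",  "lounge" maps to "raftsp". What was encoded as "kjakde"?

expert

Shifts by position in lawyer: pos 0: l→r (+6), pos 1: a→m (+12), pos 2: w→h (+11), pos 3: y→e (+6), pos 4: e→q (+12), pos 5: r→c (+11) — repeating every 3. It's a Vigenère-style cipher with numeric key [6,12,11]: position i shifts by key[i mod 3].
Decoding kjakde: k−6=e, j−12=x, a−11=p, k−6=e, d−12=r, e−11=t.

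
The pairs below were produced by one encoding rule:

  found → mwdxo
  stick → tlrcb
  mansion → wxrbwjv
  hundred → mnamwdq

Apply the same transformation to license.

Two steps: reverse the string, then apply a Caesar shift of +9.
Applying it to license: reverse → esnecil; then shift: e+9=n, s+9=b, n+9=w, e+9=n, c+9=l, i+9=r, l+9=u.

nbwnlru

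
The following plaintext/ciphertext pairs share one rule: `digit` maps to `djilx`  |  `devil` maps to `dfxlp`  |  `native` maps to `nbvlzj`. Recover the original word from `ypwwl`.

youth

In digit: d→d is +0, i→j is +1, g→i is +2, i→l is +3 — the shift increases by 1 each position. The shift increases by 1 at each position, starting from +0: 0, 1, 2, ….
Reversing it on ypwwl: y−0=y, p−1=o, w−2=u, w−3=t, l−4=h.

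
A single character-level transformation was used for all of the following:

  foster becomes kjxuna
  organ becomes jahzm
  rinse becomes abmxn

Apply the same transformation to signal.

f(5)→k(10) and o(14)→j(9) fit y≡23x+25 (mod 26); the inverse of 23 mod 26 is 17. Each letter's alphabet position (a=0..z=25) is mapped through 23·x+25 mod 26 — an affine cipher.
For signal: s(18)→23·18+25≡23=x; i(8)→23·8+25≡1=b; g(6)→23·6+25≡7=h; n(13)→23·13+25≡12=m; a(0)→23·0+25≡25=z; l(11)→23·11+25≡18=s (all mod 26).

xbhmzs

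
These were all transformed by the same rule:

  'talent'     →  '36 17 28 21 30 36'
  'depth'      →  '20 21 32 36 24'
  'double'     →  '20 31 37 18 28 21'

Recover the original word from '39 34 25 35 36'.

t is letter #20 and maps to 36: an offset of 16. Each letter is replaced by its alphabet position (a=1..z=26) + 16.
Decoding 39 34 25 35 36: 39→(39−16)÷1=23=w, 34→(34−16)÷1=18=r, 25→(25−16)÷1=9=i, 35→(35−16)÷1=19=s, 36→(36−16)÷1=20=t.

wrist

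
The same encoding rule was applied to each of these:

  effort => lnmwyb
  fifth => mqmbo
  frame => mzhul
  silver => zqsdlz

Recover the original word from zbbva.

Shifts by position in effort: pos 0: e→l (+7), pos 1: f→n (+8), pos 2: f→m (+7), pos 3: o→w (+8) — repeating every 2. It's a Vigenère-style cipher with numeric key [7,8]: position i shifts by key[i mod 2].
Decoding zbbva: z−7=s, b−8=t, b−7=u, v−8=n, a−7=t.

stunt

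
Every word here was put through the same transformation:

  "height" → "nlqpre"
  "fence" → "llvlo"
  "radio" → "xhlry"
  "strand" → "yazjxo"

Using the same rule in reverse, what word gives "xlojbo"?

regard

Letter i (0-indexed) is shifted by i+6, so successive shifts are 6, 7, 8, ….
Decoding xlojbo: x−6=r, l−7=e, o−8=g, j−9=a, b−10=r, o−11=d.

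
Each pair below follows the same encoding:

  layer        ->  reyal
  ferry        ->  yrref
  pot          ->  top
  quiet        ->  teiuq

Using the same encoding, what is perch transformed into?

It's just the letters in reverse order.
On perch: reverse → hcrep.

hcrep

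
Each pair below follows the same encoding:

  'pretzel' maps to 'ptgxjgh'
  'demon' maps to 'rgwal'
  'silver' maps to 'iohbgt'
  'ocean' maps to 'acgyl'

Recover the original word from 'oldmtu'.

injury

p(15)→p(15) and r(17)→t(19) fit y≡15x+24 (mod 26); the inverse of 15 mod 26 is 7. Treating letters as 0–25, the rule is x ↦ 15x + 24 (mod 26).
Reversing it on oldmtu: o(14)→7·(14−24)≡8=i; l(11)→7·(11−24)≡13=n; d(3)→7·(3−24)≡9=j; m(12)→7·(12−24)≡20=u; t(19)→7·(19−24)≡17=r; u(20)→7·(20−24)≡24=y (all mod 26).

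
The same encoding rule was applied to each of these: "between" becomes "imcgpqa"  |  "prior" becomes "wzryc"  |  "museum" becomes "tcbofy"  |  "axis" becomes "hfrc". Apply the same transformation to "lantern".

siwdpda

In between: b→i is +7, e→m is +8, t→c is +9, w→g is +10 — the shift increases by 1 each position. Letter i (0-indexed) is shifted by i+7, so successive shifts are 7, 8, 9, ….
On lantern: l+7=s, a+8=i, n+9=w, t+10=d, e+11=p, r+12=d, n+13=a.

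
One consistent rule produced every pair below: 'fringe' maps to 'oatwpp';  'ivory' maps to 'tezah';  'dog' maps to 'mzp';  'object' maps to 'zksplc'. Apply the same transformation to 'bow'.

The shift depends on letter class: consonant f→o is +9, but vowel i→t is +11. The rule splits by letter class: vowels +11, consonants +9.
Applying it to bow: b(cons)+9=k, o(vowel)+11=z, w(cons)+9=f.

kzf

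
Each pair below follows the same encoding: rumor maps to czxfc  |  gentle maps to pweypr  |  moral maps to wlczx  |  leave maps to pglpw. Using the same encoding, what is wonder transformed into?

cpoyzh

The output letters match the input read backwards, each shifted +11: rumor reversed is romur. Two steps: reverse the string, then apply a Caesar shift of +11.
Applying it to wonder: reverse → rednow; then shift: r+11=c, e+11=p, d+11=o, n+11=y, o+11=z, w+11=h.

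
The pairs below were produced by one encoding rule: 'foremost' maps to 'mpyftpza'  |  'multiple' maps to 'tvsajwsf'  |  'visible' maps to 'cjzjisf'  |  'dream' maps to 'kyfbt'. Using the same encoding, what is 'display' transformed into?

kjzwsbf

The shift depends on letter class: consonant f→m is +7, but vowel o→p is +1. Two shifts are in play — +1 for a/e/i/o/u, +7 for every other letter.
Applying it to display: d(cons)+7=k, i(vowel)+1=j, s(cons)+7=z, p(cons)+7=w, l(cons)+7=s, a(vowel)+1=b, y(cons)+7=f.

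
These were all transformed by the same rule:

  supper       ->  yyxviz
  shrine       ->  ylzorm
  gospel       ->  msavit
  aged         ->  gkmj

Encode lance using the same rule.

A repeating key of period 3 is used — shifts +6, +4, +8 over and over.
Applying it to lance: l+6=r, a+4=e, n+8=v, c+6=i, e+4=i.

revii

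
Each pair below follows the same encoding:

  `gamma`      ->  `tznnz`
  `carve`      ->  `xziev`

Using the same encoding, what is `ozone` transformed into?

Each pair mirrors across the alphabet (g↔t, a↔z, m↔n): positions sum to 25. This is the alphabet-reversal cipher (Atbash): a becomes z, b becomes y, etc.
For ozone: o↔l, z↔a, o↔l, n↔m, e↔v.

lalmv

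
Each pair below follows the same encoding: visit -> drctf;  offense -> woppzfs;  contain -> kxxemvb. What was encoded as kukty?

In visit: v→d is +8, i→r is +9, s→c is +10, i→t is +11 — the shift increases by 1 each position. Each letter shifts forward by (position + 8), i.e. 8, 9, 10, … — the shift grows by one for each successive letter.
Undoing it on kukty: k−8=c, u−9=l, k−10=a, t−11=i, y−12=m.

claim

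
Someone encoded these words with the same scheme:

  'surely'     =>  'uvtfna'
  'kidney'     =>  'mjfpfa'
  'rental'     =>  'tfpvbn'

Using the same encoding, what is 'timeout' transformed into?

vjofpvv

Vowels shift forward by 1 and consonants shift forward by 2.
For timeout: t(cons)+2=v, i(vowel)+1=j, m(cons)+2=o, e(vowel)+1=f, o(vowel)+1=p, u(vowel)+1=v, t(cons)+2=v.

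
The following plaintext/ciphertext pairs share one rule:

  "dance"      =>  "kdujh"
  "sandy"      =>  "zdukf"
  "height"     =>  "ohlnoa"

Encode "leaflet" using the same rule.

The shift depends on letter class: consonant d→k is +7, but vowel a→d is +3. The rule splits by letter class: vowels +3, consonants +7.
Applying it to leaflet: l(cons)+7=s, e(vowel)+3=h, a(vowel)+3=d, f(cons)+7=m, l(cons)+7=s, e(vowel)+3=h, t(cons)+7=a.

shdmsha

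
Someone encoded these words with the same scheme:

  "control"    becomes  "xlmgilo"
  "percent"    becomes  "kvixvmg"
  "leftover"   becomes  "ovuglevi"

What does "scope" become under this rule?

Each pair mirrors across the alphabet (c↔x, o↔l, n↔m): positions sum to 25. Letters are reflected about the middle of the alphabet (position → 25−position): Atbash.
Applying it to scope: s↔h, c↔x, o↔l, p↔k, e↔v.

hxlkv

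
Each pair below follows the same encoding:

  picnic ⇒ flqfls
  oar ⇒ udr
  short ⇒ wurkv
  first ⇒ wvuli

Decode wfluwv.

strict

The output letters match the input read backwards, each shifted +3: picnic reversed is cincip. Read the word backwards and shift each letter +3.
Undoing it on wfluwv: shift back: w−3=t, f−3=c, l−3=i, u−3=r, w−3=t, v−3=s → tcirts; then reverse → strict.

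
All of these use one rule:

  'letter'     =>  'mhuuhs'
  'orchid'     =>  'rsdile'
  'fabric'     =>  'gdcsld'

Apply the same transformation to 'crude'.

dsxeh

The shift depends on letter class: consonant l→m is +1, but vowel e→h is +3. Two shifts are in play — +3 for a/e/i/o/u, +1 for every other letter.
On crude: c(cons)+1=d, r(cons)+1=s, u(vowel)+3=x, d(cons)+1=e, e(vowel)+3=h.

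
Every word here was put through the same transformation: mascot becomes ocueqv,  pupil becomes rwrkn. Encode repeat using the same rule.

Compare letters: m→o is +2, a→c is +2, s→u is +2 — a constant shift. Each letter is shifted forward by 2 in the alphabet (a Caesar shift of +2).
Applying it to repeat: r+2=t, e+2=g, p+2=r, e+2=g, a+2=c, t+2=v.

tgrgcv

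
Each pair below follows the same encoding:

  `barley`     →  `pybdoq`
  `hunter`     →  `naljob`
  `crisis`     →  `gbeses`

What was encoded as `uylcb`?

manor

b(1)→p(15) and a(0)→y(24) fit y≡17x+24 (mod 26); the inverse of 17 mod 26 is 23. Each letter's alphabet position (a=0..z=25) is mapped through 17·x+24 mod 26 — an affine cipher.
Decoding uylcb: u(20)→23·(20−24)≡12=m; y(24)→23·(24−24)≡0=a; l(11)→23·(11−24)≡13=n; c(2)→23·(2−24)≡14=o; b(1)→23·(1−24)≡17=r (all mod 26).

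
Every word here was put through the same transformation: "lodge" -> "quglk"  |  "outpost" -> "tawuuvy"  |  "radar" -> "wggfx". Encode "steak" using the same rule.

xzhfq

A repeating key of period 3 is used — shifts +5, +6, +3 over and over.
On steak: s+5=x, t+6=z, e+3=h, a+5=f, k+6=q.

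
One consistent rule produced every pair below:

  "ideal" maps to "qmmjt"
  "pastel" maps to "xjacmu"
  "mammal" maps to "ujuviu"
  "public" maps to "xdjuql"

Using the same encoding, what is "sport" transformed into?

aywab

It's a Vigenère-style cipher with numeric key [8,9]: position i shifts by key[i mod 2].
For sport: s+8=a, p+9=y, o+8=w, r+9=a, t+8=b.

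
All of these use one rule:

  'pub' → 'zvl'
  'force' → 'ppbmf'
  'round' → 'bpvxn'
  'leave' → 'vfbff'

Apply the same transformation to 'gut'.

qvd

The shift depends on letter class: consonant p→z is +10, but vowel u→v is +1. Two shifts are in play — +1 for a/e/i/o/u, +10 for every other letter.
Applying it to gut: g(cons)+10=q, u(vowel)+1=v, t(cons)+10=d.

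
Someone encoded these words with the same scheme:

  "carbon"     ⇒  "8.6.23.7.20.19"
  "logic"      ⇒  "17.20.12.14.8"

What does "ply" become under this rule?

21.17.30

c is letter #3 and maps to 8: an offset of 5. The number is (letter's place in the alphabet, a=1) + 5.
Applying it to ply: p=16→21, l=12→17, y=25→30.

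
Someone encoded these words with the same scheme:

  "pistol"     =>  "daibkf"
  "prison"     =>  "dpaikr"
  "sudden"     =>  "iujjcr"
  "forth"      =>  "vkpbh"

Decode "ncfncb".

velvet

Treating letters as 0–25, the rule is x ↦ 19x + 4 (mod 26).
Undoing it on ncfncb: n(13)→11·(13−4)≡21=v; c(2)→11·(2−4)≡4=e; f(5)→11·(5−4)≡11=l; n(13)→11·(13−4)≡21=v; c(2)→11·(2−4)≡4=e; b(1)→11·(1−4)≡19=t (all mod 26).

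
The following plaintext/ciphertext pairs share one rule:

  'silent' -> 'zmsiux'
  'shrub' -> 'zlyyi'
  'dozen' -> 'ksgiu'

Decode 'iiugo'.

bench

Shifts by position in silent: pos 0: s→z (+7), pos 1: i→m (+4), pos 2: l→s (+7), pos 3: e→i (+4) — repeating every 2. The shifts repeat in a cycle of length 2: positions 0,1,… shift by +7, +4, then the pattern repeats.
Undoing it on iiugo: i−7=b, i−4=e, u−7=n, g−4=c, o−7=h.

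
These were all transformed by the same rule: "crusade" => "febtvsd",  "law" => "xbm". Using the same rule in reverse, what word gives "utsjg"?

Two steps: reverse the string, then apply a Caesar shift of +1.
Decoding utsjg: shift back: u−1=t, t−1=s, s−1=r, j−1=i, g−1=f → tsrif; then reverse → first.

first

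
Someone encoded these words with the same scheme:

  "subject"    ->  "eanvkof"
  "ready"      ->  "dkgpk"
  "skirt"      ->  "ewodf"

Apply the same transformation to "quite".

The shift depends on letter class: consonant s→e is +12, but vowel u→a is +6. Vowels shift forward by 6 and consonants shift forward by 12.
For quite: q(cons)+12=c, u(vowel)+6=a, i(vowel)+6=o, t(cons)+12=f, e(vowel)+6=k.

caofk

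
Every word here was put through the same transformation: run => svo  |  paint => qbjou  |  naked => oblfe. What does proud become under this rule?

qspve

Compare letters: r→s is +1, u→v is +1, n→o is +1 — a constant shift. This is a Caesar cipher with shift 1.
On proud: p+1=q, r+1=s, o+1=p, u+1=v, d+1=e.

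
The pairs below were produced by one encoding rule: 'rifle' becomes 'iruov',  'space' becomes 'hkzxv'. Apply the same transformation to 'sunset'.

Each pair mirrors across the alphabet (r↔i, i↔r, f↔u): positions sum to 25. Letters are reflected about the middle of the alphabet (position → 25−position): Atbash.
For sunset: s↔h, u↔f, n↔m, s↔h, e↔v, t↔g.

hfmhvg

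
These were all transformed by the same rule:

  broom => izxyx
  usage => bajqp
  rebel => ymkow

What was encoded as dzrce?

In broom: b→i is +7, r→z is +8, o→x is +9, o→y is +10 — the shift increases by 1 each position. Letter i (0-indexed) is shifted by i+7, so successive shifts are 7, 8, 9, ….
Reversing it on dzrce: d−7=w, z−8=r, r−9=i, c−10=s, e−11=t.

wrist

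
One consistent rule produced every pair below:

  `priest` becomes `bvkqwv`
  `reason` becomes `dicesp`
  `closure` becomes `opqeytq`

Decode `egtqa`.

screw

A repeating key of period 3 is used — shifts +12, +4, +2 over and over.
Decoding egtqa: e−12=s, g−4=c, t−2=r, q−12=e, a−4=w.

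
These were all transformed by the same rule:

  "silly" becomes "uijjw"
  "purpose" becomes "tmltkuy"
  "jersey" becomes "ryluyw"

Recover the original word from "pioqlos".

s(18)→u(20) and i(8)→i(8) fit y≡9x+14 (mod 26); the inverse of 9 mod 26 is 3. Treating letters as 0–25, the rule is x ↦ 9x + 14 (mod 26).
Undoing it on pioqlos: p(15)→3·(15−14)≡3=d; i(8)→3·(8−14)≡8=i; o(14)→3·(14−14)≡0=a; q(16)→3·(16−14)≡6=g; l(11)→3·(11−14)≡17=r; o(14)→3·(14−14)≡0=a; s(18)→3·(18−14)≡12=m (all mod 26).

diagram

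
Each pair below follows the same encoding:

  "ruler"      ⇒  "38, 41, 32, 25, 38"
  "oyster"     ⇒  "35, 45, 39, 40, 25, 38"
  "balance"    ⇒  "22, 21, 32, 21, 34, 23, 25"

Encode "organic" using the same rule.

35, 38, 27, 21, 34, 29, 23

Each letter is replaced by its alphabet position (a=1..z=26) + 20.
For organic: o=15→35, r=18→38, g=7→27, a=1→21, n=14→34, i=9→29, c=3→23.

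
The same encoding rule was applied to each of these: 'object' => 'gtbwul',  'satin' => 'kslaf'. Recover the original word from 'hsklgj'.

Compare letters: o→g is +18, b→t is +18, j→b is +18 — a constant shift. This is a Caesar cipher with shift 18.
Decoding hsklgj: h−18=p, s−18=a, k−18=s, l−18=t, g−18=o, j−18=r.

pastor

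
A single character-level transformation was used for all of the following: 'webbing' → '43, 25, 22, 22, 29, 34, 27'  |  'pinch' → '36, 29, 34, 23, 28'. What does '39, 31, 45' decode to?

w is letter #23 and maps to 43: an offset of 20. Each letter is replaced by its alphabet position (a=1..z=26) + 20.
Decoding 39, 31, 45: 39→(39−20)÷1=19=s, 31→(31−20)÷1=11=k, 45→(45−20)÷1=25=y.

sky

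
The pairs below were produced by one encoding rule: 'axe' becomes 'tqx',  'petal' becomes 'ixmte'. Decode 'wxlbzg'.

Compare letters: a→t is +19, x→q is +19, e→x is +19 — a constant shift. Each letter is shifted forward by 19 in the alphabet (a Caesar shift of +19).
Undoing it on wxlbzg: w−19=d, x−19=e, l−19=s, b−19=i, z−19=g, g−19=n.

design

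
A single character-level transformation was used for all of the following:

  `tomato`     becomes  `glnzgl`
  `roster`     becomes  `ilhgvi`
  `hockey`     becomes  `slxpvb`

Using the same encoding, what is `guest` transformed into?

Each letter is replaced by its mirror in the alphabet: a↔z, b↔y, c↔x, and so on (the Atbash cipher).
On guest: g↔t, u↔f, e↔v, s↔h, t↔g.

tfvhg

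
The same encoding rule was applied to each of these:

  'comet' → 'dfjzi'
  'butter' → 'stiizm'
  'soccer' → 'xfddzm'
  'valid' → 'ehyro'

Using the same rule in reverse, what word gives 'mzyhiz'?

relate

This is an affine cipher: with a=0,…,z=25, each position x becomes (11x+7) mod 26.
Reversing it on mzyhiz: m(12)→19·(12−7)≡17=r; z(25)→19·(25−7)≡4=e; y(24)→19·(24−7)≡11=l; h(7)→19·(7−7)≡0=a; i(8)→19·(8−7)≡19=t; z(25)→19·(25−7)≡4=e (all mod 26).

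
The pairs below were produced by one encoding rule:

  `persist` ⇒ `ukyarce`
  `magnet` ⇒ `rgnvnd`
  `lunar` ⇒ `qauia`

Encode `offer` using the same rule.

Each letter shifts forward by (position + 5), i.e. 5, 6, 7, … — the shift grows by one for each successive letter.
On offer: o+5=t, f+6=l, f+7=m, e+8=m, r+9=a.

tlmma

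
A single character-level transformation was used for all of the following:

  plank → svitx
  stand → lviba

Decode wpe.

who

Two steps: reverse the string, then apply a Caesar shift of +8.
Decoding wpe: shift back: w−8=o, p−8=h, e−8=w → ohw; then reverse → who.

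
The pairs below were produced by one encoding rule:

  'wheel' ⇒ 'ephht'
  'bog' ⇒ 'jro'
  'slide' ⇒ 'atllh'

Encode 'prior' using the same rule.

xzlrz

The shift depends on letter class: consonant w→e is +8, but vowel e→h is +3. Vowels shift forward by 3 and consonants shift forward by 8.
On prior: p(cons)+8=x, r(cons)+8=z, i(vowel)+3=l, o(vowel)+3=r, r(cons)+8=z.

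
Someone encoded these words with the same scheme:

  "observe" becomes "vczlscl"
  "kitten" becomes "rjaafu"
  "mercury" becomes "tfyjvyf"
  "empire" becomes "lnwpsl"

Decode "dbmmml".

Shifts by position in observe: pos 0: o→v (+7), pos 1: b→c (+1), pos 2: s→z (+7), pos 3: e→l (+7), pos 4: r→s (+1), pos 5: v→c (+7) — repeating every 3. A repeating key of period 3 is used — shifts +7, +1, +7 over and over.
Reversing it on dbmmml: d−7=w, b−1=a, m−7=f, m−7=f, m−1=l, l−7=e.

waffle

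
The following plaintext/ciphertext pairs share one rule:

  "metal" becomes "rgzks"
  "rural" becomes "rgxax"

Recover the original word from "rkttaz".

tunnel

The output letters match the input read backwards, each shifted +6: metal reversed is latem. The word is reversed, then every letter is shifted forward by 6.
Reversing it on rkttaz: shift back: r−6=l, k−6=e, t−6=n, t−6=n, a−6=u, z−6=t → lennut; then reverse → tunnel.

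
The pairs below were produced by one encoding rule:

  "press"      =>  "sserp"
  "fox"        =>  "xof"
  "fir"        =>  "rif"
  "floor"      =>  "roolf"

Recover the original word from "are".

era

The word is simply reversed.
Reversing it on are: then reverse → era.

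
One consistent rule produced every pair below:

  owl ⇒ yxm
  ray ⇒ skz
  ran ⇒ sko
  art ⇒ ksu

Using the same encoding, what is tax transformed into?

The shift depends on letter class: consonant w→x is +1, but vowel o→y is +10. Vowels shift forward by 10 and consonants shift forward by 1.
For tax: t(cons)+1=u, a(vowel)+10=k, x(cons)+1=y.

uky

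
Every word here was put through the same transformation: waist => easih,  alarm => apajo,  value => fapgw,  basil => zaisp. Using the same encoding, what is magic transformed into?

w(22)→e(4) and a(0)→a(0) fit y≡25x+0 (mod 26); the inverse of 25 mod 26 is 25. Treating letters as 0–25, the rule is x ↦ 25x + 0 (mod 26).
On magic: m(12)→25·12+0≡14=o; a(0)→25·0+0≡0=a; g(6)→25·6+0≡20=u; i(8)→25·8+0≡18=s; c(2)→25·2+0≡24=y (all mod 26).

oausy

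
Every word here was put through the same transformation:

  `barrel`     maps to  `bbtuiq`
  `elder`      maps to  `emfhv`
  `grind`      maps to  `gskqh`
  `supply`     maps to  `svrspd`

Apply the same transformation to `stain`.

suclr

Each letter shifts forward by its position index (0, 1, 2, …) — the shift grows by one for each successive letter.
Applying it to stain: s+0=s, t+1=u, a+2=c, i+3=l, n+4=r.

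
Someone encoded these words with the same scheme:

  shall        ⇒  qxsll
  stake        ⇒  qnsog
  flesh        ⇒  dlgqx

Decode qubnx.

s(18)→q(16) and h(7)→x(23) fit y≡23x+18 (mod 26); the inverse of 23 mod 26 is 17. Each letter's alphabet position (a=0..z=25) is mapped through 23·x+18 mod 26 — an affine cipher.
Reversing it on qubnx: q(16)→17·(16−18)≡18=s; u(20)→17·(20−18)≡8=i; b(1)→17·(1−18)≡23=x; n(13)→17·(13−18)≡19=t; x(23)→17·(23−18)≡7=h (all mod 26).

sixth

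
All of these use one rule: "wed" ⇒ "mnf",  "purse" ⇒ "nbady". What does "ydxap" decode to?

group

The output letters match the input read backwards, each shifted +9: wed reversed is dew. Two steps: reverse the string, then apply a Caesar shift of +9.
Reversing it on ydxap: shift back: y−9=p, d−9=u, x−9=o, a−9=r, p−9=g → puorg; then reverse → group.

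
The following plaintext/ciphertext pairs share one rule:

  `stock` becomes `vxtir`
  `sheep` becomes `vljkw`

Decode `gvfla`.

Each letter shifts forward by (position + 3), i.e. 3, 4, 5, … — the shift grows by one for each successive letter.
Undoing it on gvfla: g−3=d, v−4=r, f−5=a, l−6=f, a−7=t.

draft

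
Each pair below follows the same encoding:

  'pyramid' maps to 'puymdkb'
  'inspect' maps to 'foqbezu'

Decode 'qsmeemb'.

passage

The output letters match the input read backwards, each shifted +12: pyramid reversed is dimaryp. Two steps: reverse the string, then apply a Caesar shift of +12.
Decoding qsmeemb: shift back: q−12=e, s−12=g, m−12=a, e−12=s, e−12=s, m−12=a, b−12=p → egassap; then reverse → passage.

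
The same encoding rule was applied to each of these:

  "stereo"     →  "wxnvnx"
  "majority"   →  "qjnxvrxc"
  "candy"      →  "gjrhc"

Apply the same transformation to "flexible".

The shift depends on letter class: consonant s→w is +4, but vowel e→n is +9. The rule splits by letter class: vowels +9, consonants +4.
On flexible: f(cons)+4=j, l(cons)+4=p, e(vowel)+9=n, x(cons)+4=b, i(vowel)+9=r, b(cons)+4=f, l(cons)+4=p, e(vowel)+9=n.

jpnbrfpn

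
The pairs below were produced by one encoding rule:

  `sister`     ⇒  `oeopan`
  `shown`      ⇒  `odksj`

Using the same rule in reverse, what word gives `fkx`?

Each letter is shifted forward by 22 in the alphabet (a Caesar shift of +22).
Decoding fkx: f−22=j, k−22=o, x−22=b.

job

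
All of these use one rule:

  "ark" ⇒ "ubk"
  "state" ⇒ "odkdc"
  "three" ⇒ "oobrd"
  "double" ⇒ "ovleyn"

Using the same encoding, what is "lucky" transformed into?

iumev

Read the word backwards and shift each letter +10.
For lucky: reverse → ykcul; then shift: y+10=i, k+10=u, c+10=m, u+10=e, l+10=v.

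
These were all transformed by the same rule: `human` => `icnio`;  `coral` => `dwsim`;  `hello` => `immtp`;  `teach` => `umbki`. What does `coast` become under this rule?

dwbau

Shifts by position in human: pos 0: h→i (+1), pos 1: u→c (+8), pos 2: m→n (+1), pos 3: a→i (+8) — repeating every 2. A repeating key of period 2 is used — shifts +1, +8 over and over.
For coast: c+1=d, o+8=w, a+1=b, s+8=a, t+1=u.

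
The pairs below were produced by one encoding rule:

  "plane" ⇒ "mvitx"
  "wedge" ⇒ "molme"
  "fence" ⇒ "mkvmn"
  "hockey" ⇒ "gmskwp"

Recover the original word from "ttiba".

stall

The output letters match the input read backwards, each shifted +8: plane reversed is enalp. The word is reversed, then every letter is shifted forward by 8.
Decoding ttiba: shift back: t−8=l, t−8=l, i−8=a, b−8=t, a−8=s → llats; then reverse → stall.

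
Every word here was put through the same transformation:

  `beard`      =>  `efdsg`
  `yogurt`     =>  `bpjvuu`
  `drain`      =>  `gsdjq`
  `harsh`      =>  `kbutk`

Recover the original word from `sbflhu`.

packet

Shifts by position in beard: pos 0: b→e (+3), pos 1: e→f (+1), pos 2: a→d (+3), pos 3: r→s (+1) — repeating every 2. The shifts repeat in a cycle of length 2: positions 0,1,… shift by +3, +1, then the pattern repeats.
Undoing it on sbflhu: s−3=p, b−1=a, f−3=c, l−1=k, h−3=e, u−1=t.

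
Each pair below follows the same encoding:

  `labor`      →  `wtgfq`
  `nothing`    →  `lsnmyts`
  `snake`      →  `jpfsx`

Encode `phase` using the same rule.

The output letters match the input read backwards, each shifted +5: labor reversed is robal. Read the word backwards and shift each letter +5.
On phase: reverse → esahp; then shift: e+5=j, s+5=x, a+5=f, h+5=m, p+5=u.

jxfmu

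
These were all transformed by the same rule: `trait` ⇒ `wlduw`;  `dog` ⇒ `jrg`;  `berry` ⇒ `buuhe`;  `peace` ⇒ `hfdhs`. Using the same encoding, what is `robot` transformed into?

The output letters match the input read backwards, each shifted +3: trait reversed is tiart. Read the word backwards and shift each letter +3.
On robot: reverse → tobor; then shift: t+3=w, o+3=r, b+3=e, o+3=r, r+3=u.

wreru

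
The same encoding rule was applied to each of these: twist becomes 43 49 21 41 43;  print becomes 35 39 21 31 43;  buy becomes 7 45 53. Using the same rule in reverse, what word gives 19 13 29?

hem

t(#20)→43 and w(#23)→49: differences scale by 2, so n = 2·pos + 3. The formula is n = 2×(alphabet index, a=1) + 3.
Decoding 19 13 29: 19→(19−3)÷2=8=h, 13→(13−3)÷2=5=e, 29→(29−3)÷2=13=m.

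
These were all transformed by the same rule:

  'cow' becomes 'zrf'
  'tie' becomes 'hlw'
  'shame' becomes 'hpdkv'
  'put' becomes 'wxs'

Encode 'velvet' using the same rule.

The output letters match the input read backwards, each shifted +3: cow reversed is woc. The word is reversed, then every letter is shifted forward by 3.
Applying it to velvet: reverse → tevlev; then shift: t+3=w, e+3=h, v+3=y, l+3=o, e+3=h, v+3=y.

whyohy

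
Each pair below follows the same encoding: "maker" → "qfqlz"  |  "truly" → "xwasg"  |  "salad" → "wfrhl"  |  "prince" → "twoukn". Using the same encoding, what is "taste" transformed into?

Letter i (0-indexed) is shifted by i+4, so successive shifts are 4, 5, 6, ….
Applying it to taste: t+4=x, a+5=f, s+6=y, t+7=a, e+8=m.

xfyam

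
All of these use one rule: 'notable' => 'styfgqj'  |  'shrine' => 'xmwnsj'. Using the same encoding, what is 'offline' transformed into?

tkkqnsj

Compare letters: n→s is +5, o→t is +5, t→y is +5 — a constant shift. Every letter moves 5 places later in the alphabet, wrapping around z→a.
For offline: o+5=t, f+5=k, f+5=k, l+5=q, i+5=n, n+5=s, e+5=j.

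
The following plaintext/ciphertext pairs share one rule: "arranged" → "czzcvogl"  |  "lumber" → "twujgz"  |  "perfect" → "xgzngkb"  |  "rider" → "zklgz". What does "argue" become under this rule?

The shift depends on letter class: consonant r→z is +8, but vowel a→c is +2. The rule splits by letter class: vowels +2, consonants +8.
For argue: a(vowel)+2=c, r(cons)+8=z, g(cons)+8=o, u(vowel)+2=w, e(vowel)+2=g.

czowg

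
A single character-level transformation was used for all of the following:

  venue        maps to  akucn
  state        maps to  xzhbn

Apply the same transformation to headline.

mkhlusyq

In venue: v→a is +5, e→k is +6, n→u is +7, u→c is +8 — the shift increases by 1 each position. Letter i (0-indexed) is shifted by i+5, so successive shifts are 5, 6, 7, ….
For headline: h+5=m, e+6=k, a+7=h, d+8=l, l+9=u, i+10=s, n+11=y, e+12=q.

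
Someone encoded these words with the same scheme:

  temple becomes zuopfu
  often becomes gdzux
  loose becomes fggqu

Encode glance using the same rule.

This is an affine cipher: with a=0,…,z=25, each position x becomes (9x+10) mod 26.
On glance: g(6)→9·6+10≡12=m; l(11)→9·11+10≡5=f; a(0)→9·0+10≡10=k; n(13)→9·13+10≡23=x; c(2)→9·2+10≡2=c; e(4)→9·4+10≡20=u (all mod 26).

mfkxcu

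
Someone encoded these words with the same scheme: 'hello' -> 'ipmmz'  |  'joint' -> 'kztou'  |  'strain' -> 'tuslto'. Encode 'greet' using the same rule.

The shift depends on letter class: consonant h→i is +1, but vowel e→p is +11. Vowels shift forward by 11 and consonants shift forward by 1.
For greet: g(cons)+1=h, r(cons)+1=s, e(vowel)+11=p, e(vowel)+11=p, t(cons)+1=u.

hsppu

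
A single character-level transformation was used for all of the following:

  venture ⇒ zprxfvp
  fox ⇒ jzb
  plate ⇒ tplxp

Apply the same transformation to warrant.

alvvlrx

Two shifts are in play — +11 for a/e/i/o/u, +4 for every other letter.
Applying it to warrant: w(cons)+4=a, a(vowel)+11=l, r(cons)+4=v, r(cons)+4=v, a(vowel)+11=l, n(cons)+4=r, t(cons)+4=x.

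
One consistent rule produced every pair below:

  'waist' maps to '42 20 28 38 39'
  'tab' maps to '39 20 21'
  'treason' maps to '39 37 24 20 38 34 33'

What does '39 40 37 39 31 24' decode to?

w is letter #23 and maps to 42: an offset of 19. The number is (letter's place in the alphabet, a=1) + 19.
Undoing it on 39 40 37 39 31 24: 39→(39−19)÷1=20=t, 40→(40−19)÷1=21=u, 37→(37−19)÷1=18=r, 39→(39−19)÷1=20=t, 31→(31−19)÷1=12=l, 24→(24−19)÷1=5=e.

turtle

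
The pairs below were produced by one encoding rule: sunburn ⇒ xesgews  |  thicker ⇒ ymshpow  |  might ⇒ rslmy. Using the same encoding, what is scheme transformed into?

xhmoro

The shift depends on letter class: consonant s→x is +5, but vowel u→e is +10. Vowels shift forward by 10 and consonants shift forward by 5.
For scheme: s(cons)+5=x, c(cons)+5=h, h(cons)+5=m, e(vowel)+10=o, m(cons)+5=r, e(vowel)+10=o.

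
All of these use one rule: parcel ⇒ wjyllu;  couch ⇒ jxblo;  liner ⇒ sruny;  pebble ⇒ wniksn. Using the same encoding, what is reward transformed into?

Shifts by position in parcel: pos 0: p→w (+7), pos 1: a→j (+9), pos 2: r→y (+7), pos 3: c→l (+9) — repeating every 2. It's a Vigenère-style cipher with numeric key [7,9]: position i shifts by key[i mod 2].
For reward: r+7=y, e+9=n, w+7=d, a+9=j, r+7=y, d+9=m.

yndjym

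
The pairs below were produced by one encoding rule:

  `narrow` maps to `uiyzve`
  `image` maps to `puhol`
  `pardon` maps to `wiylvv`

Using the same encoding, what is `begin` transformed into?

Shifts by position in narrow: pos 0: n→u (+7), pos 1: a→i (+8), pos 2: r→y (+7), pos 3: r→z (+8) — repeating every 2. A repeating key of period 2 is used — shifts +7, +8 over and over.
On begin: b+7=i, e+8=m, g+7=n, i+8=q, n+7=u.

imnqu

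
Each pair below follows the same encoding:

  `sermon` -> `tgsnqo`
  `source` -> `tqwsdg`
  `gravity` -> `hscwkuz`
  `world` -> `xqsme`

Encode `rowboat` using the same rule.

The shift depends on letter class: consonant s→t is +1, but vowel e→g is +2. Two shifts are in play — +2 for a/e/i/o/u, +1 for every other letter.
Applying it to rowboat: r(cons)+1=s, o(vowel)+2=q, w(cons)+1=x, b(cons)+1=c, o(vowel)+2=q, a(vowel)+2=c, t(cons)+1=u.

sqxcqcu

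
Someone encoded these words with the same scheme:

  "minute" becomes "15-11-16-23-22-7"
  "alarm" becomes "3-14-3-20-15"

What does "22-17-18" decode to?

m is letter #13 and maps to 15: an offset of 2. Letters become their 1-based position plus 2 (so a→3, b→4, …).
Decoding 22-17-18: 22→(22−2)÷1=20=t, 17→(17−2)÷1=15=o, 18→(18−2)÷1=16=p.

top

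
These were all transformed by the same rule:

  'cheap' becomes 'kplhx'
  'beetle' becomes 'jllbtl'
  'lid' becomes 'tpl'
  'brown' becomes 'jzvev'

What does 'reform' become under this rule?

The shift depends on letter class: consonant c→k is +8, but vowel e→l is +7. Vowels shift forward by 7 and consonants shift forward by 8.
Applying it to reform: r(cons)+8=z, e(vowel)+7=l, f(cons)+8=n, o(vowel)+7=v, r(cons)+8=z, m(cons)+8=u.

zlnvzu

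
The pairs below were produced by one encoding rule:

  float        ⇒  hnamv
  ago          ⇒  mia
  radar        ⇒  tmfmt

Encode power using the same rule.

rayqt

Vowels shift forward by 12 and consonants shift forward by 2.
For power: p(cons)+2=r, o(vowel)+12=a, w(cons)+2=y, e(vowel)+12=q, r(cons)+2=t.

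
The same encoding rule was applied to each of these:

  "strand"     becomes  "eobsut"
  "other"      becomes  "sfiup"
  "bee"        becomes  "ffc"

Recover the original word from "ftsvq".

Read the word backwards and shift each letter +1.
Decoding ftsvq: shift back: f−1=e, t−1=s, s−1=r, v−1=u, q−1=p → esrup; then reverse → purse.

purse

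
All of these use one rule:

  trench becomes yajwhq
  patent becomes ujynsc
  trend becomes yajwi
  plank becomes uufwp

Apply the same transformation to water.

Shifts by position in trench: pos 0: t→y (+5), pos 1: r→a (+9), pos 2: e→j (+5), pos 3: n→w (+9) — repeating every 2. A repeating key of period 2 is used — shifts +5, +9 over and over.
On water: w+5=b, a+9=j, t+5=y, e+9=n, r+5=w.

bjynw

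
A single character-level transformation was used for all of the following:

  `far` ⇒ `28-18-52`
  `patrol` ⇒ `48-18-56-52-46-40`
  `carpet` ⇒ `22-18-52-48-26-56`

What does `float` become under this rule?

f(#6)→28 and a(#1)→18: differences scale by 2, so n = 2·pos + 16. Each letter becomes 2×(its alphabet position, a=1..z=26) + 16.
On float: f=6→28, l=12→40, o=15→46, a=1→18, t=20→56.

28-40-46-18-56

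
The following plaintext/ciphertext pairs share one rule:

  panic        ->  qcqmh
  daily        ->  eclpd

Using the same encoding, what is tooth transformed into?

uqrxm

In panic: p→q is +1, a→c is +2, n→q is +3, i→m is +4 — the shift increases by 1 each position. Letter i (0-indexed) is shifted by i+1, so successive shifts are 1, 2, 3, ….
For tooth: t+1=u, o+2=q, o+3=r, t+4=x, h+5=m.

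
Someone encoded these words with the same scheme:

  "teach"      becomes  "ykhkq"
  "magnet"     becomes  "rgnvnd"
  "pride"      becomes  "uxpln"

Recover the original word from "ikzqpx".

design

The shift increases by 1 at each position, starting from +5: 5, 6, 7, ….
Undoing it on ikzqpx: i−5=d, k−6=e, z−7=s, q−8=i, p−9=g, x−10=n.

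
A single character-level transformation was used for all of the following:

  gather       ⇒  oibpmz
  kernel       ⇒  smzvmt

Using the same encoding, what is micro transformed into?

Compare letters: g→o is +8, a→i is +8, t→b is +8 — a constant shift. This is a Caesar cipher with shift 8.
On micro: m+8=u, i+8=q, c+8=k, r+8=z, o+8=w.

uqkzw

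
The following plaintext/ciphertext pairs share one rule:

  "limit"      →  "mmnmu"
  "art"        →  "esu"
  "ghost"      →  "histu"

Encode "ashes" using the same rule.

etiit

The shift depends on letter class: consonant l→m is +1, but vowel i→m is +4. Two shifts are in play — +4 for a/e/i/o/u, +1 for every other letter.
On ashes: a(vowel)+4=e, s(cons)+1=t, h(cons)+1=i, e(vowel)+4=i, s(cons)+1=t.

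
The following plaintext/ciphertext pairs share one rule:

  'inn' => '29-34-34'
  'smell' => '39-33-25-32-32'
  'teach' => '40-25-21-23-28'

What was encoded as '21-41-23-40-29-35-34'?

auction

i is letter #9 and maps to 29: an offset of 20. The number is (letter's place in the alphabet, a=1) + 20.
Decoding 21-41-23-40-29-35-34: 21→(21−20)÷1=1=a, 41→(41−20)÷1=21=u, 23→(23−20)÷1=3=c, 40→(40−20)÷1=20=t, 29→(29−20)÷1=9=i, 35→(35−20)÷1=15=o, 34→(34−20)÷1=14=n.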